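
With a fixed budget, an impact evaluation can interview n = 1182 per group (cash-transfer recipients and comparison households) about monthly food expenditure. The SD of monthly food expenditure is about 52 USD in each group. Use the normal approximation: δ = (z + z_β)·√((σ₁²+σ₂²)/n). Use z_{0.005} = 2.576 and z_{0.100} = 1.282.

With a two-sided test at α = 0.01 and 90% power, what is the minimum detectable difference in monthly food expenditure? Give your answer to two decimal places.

δ = (z_{α/2} + z_β) · √((σ₁²+σ₂²)/n)
  = (2.576 + 1.282) · √(5408/1182)
  = 3.858 · √4.5753
  = 3.858 · 2.1390
  = 8.2522

Minimum detectable difference ≈ 8.25 USD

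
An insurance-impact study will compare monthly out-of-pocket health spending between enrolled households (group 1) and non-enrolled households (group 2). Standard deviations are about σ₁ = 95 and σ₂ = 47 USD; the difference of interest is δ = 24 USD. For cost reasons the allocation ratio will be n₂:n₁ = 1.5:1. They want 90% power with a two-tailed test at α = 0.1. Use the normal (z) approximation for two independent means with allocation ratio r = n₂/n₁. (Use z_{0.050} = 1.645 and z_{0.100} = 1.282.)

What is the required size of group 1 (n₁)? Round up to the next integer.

n₁ = 157

n₁ = (z_{α/2} + z_β)² · (σ₁² + σ₂²/r) / δ²
   = (1.645 + 1.282)² · (95² + 47²/1.5) / 24²
   = 8.5673 · (9025 + 1472.7) / 576
   = 8.5673 · 10497.7 / 576
   = 156.14
Round up → n₁ = 157; n₂ = r·n₁ = 1.5 × 157 = 236.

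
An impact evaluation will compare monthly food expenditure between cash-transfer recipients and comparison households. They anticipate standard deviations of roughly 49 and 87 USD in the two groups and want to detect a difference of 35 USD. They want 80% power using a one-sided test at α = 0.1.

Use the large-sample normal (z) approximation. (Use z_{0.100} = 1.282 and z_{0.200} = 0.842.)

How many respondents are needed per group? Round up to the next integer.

n = 37 per group

n = (z_α + z_β)² · (σ₁² + σ₂²) / δ²
  = (1.282 + 0.842)² · (49² + 87² = 9970) / 35²
  = 4.5114 · 9970 / 1225
  = 36.72
Round up → n = 37 per group.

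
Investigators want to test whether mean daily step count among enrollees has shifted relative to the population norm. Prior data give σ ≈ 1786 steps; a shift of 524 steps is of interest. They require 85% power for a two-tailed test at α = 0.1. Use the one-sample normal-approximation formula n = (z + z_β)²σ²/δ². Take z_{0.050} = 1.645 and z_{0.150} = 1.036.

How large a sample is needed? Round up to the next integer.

n = 84

n = (z_{α/2} + z_β)² · σ² / δ²
  = (1.645 + 1.036)² · 1786² / 524²
  = 7.1878 · 3189796 / 274576
  = 83.50
Round up → n = 84.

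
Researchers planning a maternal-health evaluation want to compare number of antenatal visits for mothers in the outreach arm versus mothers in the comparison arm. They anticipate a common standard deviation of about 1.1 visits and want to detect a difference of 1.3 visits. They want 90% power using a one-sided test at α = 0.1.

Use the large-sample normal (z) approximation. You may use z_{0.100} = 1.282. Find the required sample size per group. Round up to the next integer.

n = (z_α + z_β)² · (σ₁² + σ₂²) / δ²
  = (1.282 + 1.282)² · (2·1.1² = 2.42) / 1.3²
  = 6.5741 · 2.42 / 1.69
  = 9.41
Round up → n = 10 per group.

n = 10 per group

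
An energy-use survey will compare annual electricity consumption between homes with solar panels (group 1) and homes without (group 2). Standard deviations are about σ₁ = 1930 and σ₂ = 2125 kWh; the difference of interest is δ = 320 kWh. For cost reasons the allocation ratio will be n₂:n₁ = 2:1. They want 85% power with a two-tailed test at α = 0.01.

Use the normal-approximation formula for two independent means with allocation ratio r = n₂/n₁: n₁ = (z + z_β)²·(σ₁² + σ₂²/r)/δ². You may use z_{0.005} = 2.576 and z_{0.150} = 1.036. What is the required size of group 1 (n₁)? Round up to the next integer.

n₁ = 763

n₁ = (z_{α/2} + z_β)² · (σ₁² + σ₂²/r) / δ²
   = (2.576 + 1.036)² · (1930² + 2125²/2) / 320²
   = 13.0465 · (3724900 + 2257812.5) / 102400
   = 13.0465 · 5982712.5 / 102400
   = 762.24
Round up → n₁ = 763; n₂ = r·n₁ = 2 × 763 = 1526.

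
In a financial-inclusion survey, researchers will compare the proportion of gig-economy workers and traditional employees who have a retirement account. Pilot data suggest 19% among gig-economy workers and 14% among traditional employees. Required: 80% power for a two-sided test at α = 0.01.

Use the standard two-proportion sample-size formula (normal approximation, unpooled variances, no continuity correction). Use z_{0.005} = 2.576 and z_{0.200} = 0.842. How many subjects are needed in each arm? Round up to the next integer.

n = (z_{α/2} + z_β)² · [p₁(1−p₁) + p₂(1−p₂)] / (p₁ − p₂)²
  = (2.576 + 0.842)² · (0.19·0.81 + 0.14·0.86) / (0.05)²
  = (3.418)² · (0.1539 + 0.1204) / 0.0025
  = 11.6827 · 0.2743 / 0.0025
  = 1281.83
Round up → n = 1282 per group.

n = 1282 per group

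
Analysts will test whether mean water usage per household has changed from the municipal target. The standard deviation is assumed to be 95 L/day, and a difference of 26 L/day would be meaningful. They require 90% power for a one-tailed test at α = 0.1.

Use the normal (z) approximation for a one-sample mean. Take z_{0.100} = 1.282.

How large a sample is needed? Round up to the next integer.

n = 88

n = (z_α + z_β)² · σ² / δ²
  = (1.282 + 1.282)² · 95² / 26²
  = 6.5741 · 9025 / 676
  = 87.77
Round up → n = 88.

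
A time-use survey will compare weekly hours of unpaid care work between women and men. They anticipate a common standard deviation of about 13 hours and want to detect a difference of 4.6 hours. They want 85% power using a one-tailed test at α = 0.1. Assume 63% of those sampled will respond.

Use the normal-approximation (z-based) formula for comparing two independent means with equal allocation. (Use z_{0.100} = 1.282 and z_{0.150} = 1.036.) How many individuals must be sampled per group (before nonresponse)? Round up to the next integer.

n = (z_α + z_β)² · (σ₁² + σ₂²) / δ²
  = (1.282 + 1.036)² · (2·13² = 338) / 4.6²
  = 5.3731 · 338 / 21.16
  = 85.83
Adjust for 63% response: 85.83 / 0.63 = 136.23.
Round up → n = 137 per group.

n = 137 per group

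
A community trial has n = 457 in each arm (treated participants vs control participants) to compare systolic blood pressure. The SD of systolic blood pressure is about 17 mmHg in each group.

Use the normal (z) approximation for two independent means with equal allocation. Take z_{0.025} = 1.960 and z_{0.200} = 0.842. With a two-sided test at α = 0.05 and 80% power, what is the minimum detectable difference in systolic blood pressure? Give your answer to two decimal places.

Minimum detectable difference ≈ 3.15 mmHg

δ = (z_{α/2} + z_β) · √((σ₁²+σ₂²)/n)
  = (1.960 + 0.842) · √(578/457)
  = 2.802 · √1.2648
  = 2.802 · 1.1246
  = 3.1512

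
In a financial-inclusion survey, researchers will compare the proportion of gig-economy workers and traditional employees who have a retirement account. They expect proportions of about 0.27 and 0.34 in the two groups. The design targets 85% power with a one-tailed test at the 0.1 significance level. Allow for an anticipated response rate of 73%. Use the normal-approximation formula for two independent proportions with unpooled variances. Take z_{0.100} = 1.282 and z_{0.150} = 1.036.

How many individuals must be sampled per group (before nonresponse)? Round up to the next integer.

n = 634 per group

n = (z_α + z_β)² · [p₁(1−p₁) + p₂(1−p₂)] / (p₁ − p₂)²
  = (1.282 + 1.036)² · (0.27·0.73 + 0.34·0.66) / (-0.07)²
  = (2.318)² · (0.1971 + 0.2244) / 0.0049
  = 5.3731 · 0.4215 / 0.0049
  = 462.20
Adjust for 73% response: 462.20 / 0.73 = 633.15.
Round up → n = 634 per group.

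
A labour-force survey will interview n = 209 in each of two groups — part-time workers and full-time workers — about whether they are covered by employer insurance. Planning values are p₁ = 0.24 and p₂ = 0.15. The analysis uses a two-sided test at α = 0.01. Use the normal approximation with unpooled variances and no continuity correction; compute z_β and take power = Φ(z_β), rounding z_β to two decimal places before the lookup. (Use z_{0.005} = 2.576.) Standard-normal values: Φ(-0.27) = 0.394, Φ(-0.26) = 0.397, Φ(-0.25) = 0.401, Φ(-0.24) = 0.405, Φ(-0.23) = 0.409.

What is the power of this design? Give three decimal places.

Power ≈ 0.405

z_β = |p₁−p₂|·√(n/[p₁q₁+p₂q₂]) − z_{α/2}
    = 0.09 · √(209/0.3099) − 2.576
    = 0.09 · 25.9694 − 2.576
    = 2.3372 − 2.576 = -0.2388 → -0.24
Power = Φ(-0.24) = 0.405.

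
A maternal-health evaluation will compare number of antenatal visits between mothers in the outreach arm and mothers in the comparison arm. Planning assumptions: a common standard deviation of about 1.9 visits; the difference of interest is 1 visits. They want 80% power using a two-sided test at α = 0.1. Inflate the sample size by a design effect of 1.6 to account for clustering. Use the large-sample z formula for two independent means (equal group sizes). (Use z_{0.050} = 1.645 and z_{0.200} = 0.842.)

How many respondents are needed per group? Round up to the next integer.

n = 72 per group

n = (z_{α/2} + z_β)² · (σ₁² + σ₂²) / δ²
  = (1.645 + 0.842)² · (2·1.9² = 7.22) / 1²
  = 6.1852 · 7.22 / 1
  = 44.66
Design effect: 1.6 × 44.66 = 71.45.
Round up → n = 72 per group.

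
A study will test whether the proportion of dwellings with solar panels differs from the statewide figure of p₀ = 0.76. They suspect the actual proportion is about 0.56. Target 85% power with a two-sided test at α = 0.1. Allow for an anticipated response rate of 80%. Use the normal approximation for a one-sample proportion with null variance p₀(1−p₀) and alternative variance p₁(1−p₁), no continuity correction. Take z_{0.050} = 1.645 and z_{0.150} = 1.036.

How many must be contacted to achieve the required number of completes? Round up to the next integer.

n = 47

n = [z_{α/2}·√(p₀q₀) + z_β·√(p₁q₁)]² / (p₁ − p₀)²
  = [1.645·√(0.76·0.24) + 1.036·√(0.56·0.44)]² / (-0.20)²
  = [1.645·0.4271 + 1.036·0.4964]² / 0.0400
  = [1.2168]² / 0.0400
  = 37.02
Adjust for 80% response: 37.02 / 0.80 = 46.27.
Round up → n = 47.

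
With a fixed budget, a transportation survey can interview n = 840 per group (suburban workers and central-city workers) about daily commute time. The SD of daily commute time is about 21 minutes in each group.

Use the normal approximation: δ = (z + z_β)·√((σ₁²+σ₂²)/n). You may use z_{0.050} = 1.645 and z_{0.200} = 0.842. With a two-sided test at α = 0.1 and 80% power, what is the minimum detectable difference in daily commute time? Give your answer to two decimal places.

Minimum detectable difference ≈ 2.55 minutes

δ = (z_{α/2} + z_β) · √((σ₁²+σ₂²)/n)
  = (1.645 + 0.842) · √(882/840)
  = 2.487 · √1.05
  = 2.487 · 1.0247
  = 2.5484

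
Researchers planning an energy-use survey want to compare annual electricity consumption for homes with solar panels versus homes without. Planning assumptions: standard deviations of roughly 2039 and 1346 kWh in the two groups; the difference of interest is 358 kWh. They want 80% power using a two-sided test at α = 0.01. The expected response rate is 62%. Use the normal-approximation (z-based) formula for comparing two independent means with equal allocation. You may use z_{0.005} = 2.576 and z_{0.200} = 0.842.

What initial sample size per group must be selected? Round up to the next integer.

n = 878 per group

n = (z_{α/2} + z_β)² · (σ₁² + σ₂²) / δ²
  = (2.576 + 0.842)² · (2039² + 1346² = 5969237) / 358²
  = 11.6827 · 5969237 / 128164
  = 544.12
Adjust for 62% response: 544.12 / 0.62 = 877.62.
Round up → n = 878 per group.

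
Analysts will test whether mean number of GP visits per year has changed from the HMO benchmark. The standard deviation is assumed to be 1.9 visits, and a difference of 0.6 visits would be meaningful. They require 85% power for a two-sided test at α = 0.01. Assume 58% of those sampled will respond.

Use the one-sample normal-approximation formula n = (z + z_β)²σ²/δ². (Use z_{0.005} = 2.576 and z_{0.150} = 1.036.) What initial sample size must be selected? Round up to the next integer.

n = (z_{α/2} + z_β)² · σ² / δ²
  = (2.576 + 1.036)² · 1.9² / 0.6²
  = 13.0465 · 3.61 / 0.36
  = 130.83
Adjust for 58% response: 130.83 / 0.58 = 225.57.
Round up → n = 226.

n = 226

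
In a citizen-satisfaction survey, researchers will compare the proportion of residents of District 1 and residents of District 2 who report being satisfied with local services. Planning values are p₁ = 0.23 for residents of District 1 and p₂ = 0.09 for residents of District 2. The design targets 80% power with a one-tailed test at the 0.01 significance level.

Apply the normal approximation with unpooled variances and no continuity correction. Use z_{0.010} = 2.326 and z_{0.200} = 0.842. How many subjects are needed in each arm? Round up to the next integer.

n = 133 per group

n = (z_α + z_β)² · [p₁(1−p₁) + p₂(1−p₂)] / (p₁ − p₂)²
  = (2.326 + 0.842)² · (0.23·0.77 + 0.09·0.91) / (0.14)²
  = (3.168)² · (0.1771 + 0.0819) / 0.0196
  = 10.0362 · 0.2590 / 0.0196
  = 132.62
Round up → n = 133 per group.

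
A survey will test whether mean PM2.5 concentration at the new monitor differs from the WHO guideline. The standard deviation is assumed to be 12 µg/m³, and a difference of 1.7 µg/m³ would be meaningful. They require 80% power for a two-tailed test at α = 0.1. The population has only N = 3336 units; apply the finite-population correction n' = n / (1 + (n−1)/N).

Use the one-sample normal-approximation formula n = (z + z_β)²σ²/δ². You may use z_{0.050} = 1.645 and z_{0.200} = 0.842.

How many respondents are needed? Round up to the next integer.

n = 283

n = (z_{α/2} + z_β)² · σ² / δ²
  = (1.645 + 0.842)² · 12² / 1.7²
  = 6.1852 · 144 / 2.89
  = 308.19
Finite-population correction (N = 3336): 308.19 / (1 + (308.19 − 1)/3336) = 282.20.
Round up → n = 283.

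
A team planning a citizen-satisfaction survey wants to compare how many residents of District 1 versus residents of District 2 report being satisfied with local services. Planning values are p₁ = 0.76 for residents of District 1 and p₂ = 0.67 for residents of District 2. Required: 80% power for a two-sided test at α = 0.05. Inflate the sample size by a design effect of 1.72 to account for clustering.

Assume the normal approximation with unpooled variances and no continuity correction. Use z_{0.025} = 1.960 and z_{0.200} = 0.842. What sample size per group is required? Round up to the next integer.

n = (z_{α/2} + z_β)² · [p₁(1−p₁) + p₂(1−p₂)] / (p₁ − p₂)²
  = (1.960 + 0.842)² · (0.76·0.24 + 0.67·0.33) / (0.09)²
  = (2.802)² · (0.1824 + 0.2211) / 0.0081
  = 7.8512 · 0.4035 / 0.0081
  = 391.11
Design effect: 1.72 × 391.11 = 672.70.
Round up → n = 673 per group.

n = 673 per group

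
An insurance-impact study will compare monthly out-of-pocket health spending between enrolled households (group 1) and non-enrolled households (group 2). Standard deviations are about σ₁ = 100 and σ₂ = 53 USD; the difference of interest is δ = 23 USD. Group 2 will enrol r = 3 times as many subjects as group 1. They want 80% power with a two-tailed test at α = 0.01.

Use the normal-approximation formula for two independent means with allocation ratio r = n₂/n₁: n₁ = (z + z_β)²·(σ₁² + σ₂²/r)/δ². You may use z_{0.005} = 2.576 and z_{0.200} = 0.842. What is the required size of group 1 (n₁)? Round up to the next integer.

n₁ = 242

n₁ = (z_{α/2} + z_β)² · (σ₁² + σ₂²/r) / δ²
   = (2.576 + 0.842)² · (100² + 53²/3) / 23²
   = 11.6827 · (10000 + 936.3333) / 529
   = 11.6827 · 10936.3 / 529
   = 241.52
Round up → n₁ = 242; n₂ = r·n₁ = 3 × 242 = 726.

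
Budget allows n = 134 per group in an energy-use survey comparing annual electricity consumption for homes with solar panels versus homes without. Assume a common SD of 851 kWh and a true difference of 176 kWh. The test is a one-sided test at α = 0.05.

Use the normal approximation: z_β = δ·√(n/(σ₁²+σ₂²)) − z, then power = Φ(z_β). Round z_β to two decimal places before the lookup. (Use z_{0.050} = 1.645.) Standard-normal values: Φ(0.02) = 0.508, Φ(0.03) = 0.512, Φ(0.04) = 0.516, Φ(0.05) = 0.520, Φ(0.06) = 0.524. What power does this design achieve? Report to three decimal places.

Power ≈ 0.520

z_β = δ·√(n/(σ₁²+σ₂²)) − z_α
    = 176 · √(134/1448402) − 1.645
    = 176 · 0.00962 − 1.645
    = 1.6929 − 1.645 = 0.0479 → 0.05
Power = Φ(0.05) = 0.520.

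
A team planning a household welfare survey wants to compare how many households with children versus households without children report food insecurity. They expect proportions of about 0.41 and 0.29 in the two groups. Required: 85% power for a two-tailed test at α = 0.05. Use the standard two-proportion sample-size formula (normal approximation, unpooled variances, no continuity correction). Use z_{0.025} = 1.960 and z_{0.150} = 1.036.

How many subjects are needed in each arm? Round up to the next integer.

n = 280 per group

n = (z_{α/2} + z_β)² · [p₁(1−p₁) + p₂(1−p₂)] / (p₁ − p₂)²
  = (1.960 + 1.036)² · (0.41·0.59 + 0.29·0.71) / (0.12)²
  = (2.996)² · (0.2419 + 0.2059) / 0.0144
  = 8.9760 · 0.4478 / 0.0144
  = 279.13
Round up → n = 280 per group.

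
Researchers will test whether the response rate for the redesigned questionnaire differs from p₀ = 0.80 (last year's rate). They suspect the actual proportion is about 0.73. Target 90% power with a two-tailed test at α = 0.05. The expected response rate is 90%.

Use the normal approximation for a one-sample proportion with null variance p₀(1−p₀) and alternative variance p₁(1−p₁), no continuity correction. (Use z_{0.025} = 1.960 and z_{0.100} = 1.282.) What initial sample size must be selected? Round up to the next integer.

n = [z_{α/2}·√(p₀q₀) + z_β·√(p₁q₁)]² / (p₁ − p₀)²
  = [1.960·√(0.80·0.20) + 1.282·√(0.73·0.27)]² / (-0.07)²
  = [1.960·0.4000 + 1.282·0.4440]² / 0.0049
  = [1.3532]² / 0.0049
  = 373.68
Adjust for 90% response: 373.68 / 0.90 = 415.20.
Round up → n = 416.

n = 416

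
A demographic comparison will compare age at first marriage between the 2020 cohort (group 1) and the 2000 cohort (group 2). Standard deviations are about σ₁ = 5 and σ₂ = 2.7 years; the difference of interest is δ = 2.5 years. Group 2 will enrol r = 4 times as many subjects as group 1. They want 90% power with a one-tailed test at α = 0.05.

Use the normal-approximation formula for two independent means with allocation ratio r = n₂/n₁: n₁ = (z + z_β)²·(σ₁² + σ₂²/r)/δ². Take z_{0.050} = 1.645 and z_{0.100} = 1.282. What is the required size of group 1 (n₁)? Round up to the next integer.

n₁ = 37

n₁ = (z_α + z_β)² · (σ₁² + σ₂²/r) / δ²
   = (1.645 + 1.282)² · (5² + 2.7²/4) / 2.5²
   = 8.5673 · (25 + 1.8225) / 6.25
   = 8.5673 · 26.8225 / 6.25
   = 36.77
Round up → n₁ = 37; n₂ = r·n₁ = 4 × 37 = 148.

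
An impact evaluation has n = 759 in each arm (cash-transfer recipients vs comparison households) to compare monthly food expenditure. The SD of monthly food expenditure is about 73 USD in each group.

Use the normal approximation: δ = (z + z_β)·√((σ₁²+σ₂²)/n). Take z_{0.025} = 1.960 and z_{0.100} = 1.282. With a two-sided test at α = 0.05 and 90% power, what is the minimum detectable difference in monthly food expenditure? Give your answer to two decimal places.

Minimum detectable difference ≈ 12.15 USD

δ = (z_{α/2} + z_β) · √((σ₁²+σ₂²)/n)
  = (1.960 + 1.282) · √(10658/759)
  = 3.242 · √14.0422
  = 3.242 · 3.7473
  = 12.1487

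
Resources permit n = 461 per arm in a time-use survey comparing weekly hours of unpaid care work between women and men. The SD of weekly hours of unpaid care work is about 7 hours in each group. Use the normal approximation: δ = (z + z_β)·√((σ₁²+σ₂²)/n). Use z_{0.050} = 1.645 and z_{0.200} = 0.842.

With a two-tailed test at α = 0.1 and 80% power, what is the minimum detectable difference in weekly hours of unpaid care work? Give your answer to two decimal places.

Minimum detectable difference ≈ 1.15 hours

δ = (z_{α/2} + z_β) · √((σ₁²+σ₂²)/n)
  = (1.645 + 0.842) · √(98/461)
  = 2.487 · √0.21258
  = 2.487 · 0.4611
  = 1.1467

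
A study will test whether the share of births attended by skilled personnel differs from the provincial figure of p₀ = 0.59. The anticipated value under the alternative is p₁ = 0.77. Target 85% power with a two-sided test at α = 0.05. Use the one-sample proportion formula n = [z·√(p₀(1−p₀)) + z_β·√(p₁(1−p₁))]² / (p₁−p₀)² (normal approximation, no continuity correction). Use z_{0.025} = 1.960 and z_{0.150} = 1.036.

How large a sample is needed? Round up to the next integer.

n = 61

n = [z_{α/2}·√(p₀q₀) + z_β·√(p₁q₁)]² / (p₁ − p₀)²
  = [1.960·√(0.59·0.41) + 1.036·√(0.77·0.23)]² / (0.18)²
  = [1.960·0.4918 + 1.036·0.4208]² / 0.0324
  = [1.4000]² / 0.0324
  = 60.49
Round up → n = 61.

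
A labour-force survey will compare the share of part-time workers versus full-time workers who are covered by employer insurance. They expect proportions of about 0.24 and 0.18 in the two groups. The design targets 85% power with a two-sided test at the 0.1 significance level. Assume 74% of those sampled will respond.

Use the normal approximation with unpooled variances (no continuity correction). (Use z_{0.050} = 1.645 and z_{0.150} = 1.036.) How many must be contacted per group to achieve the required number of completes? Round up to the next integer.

n = (z_{α/2} + z_β)² · [p₁(1−p₁) + p₂(1−p₂)] / (p₁ − p₂)²
  = (1.645 + 1.036)² · (0.24·0.76 + 0.18·0.82) / (0.06)²
  = (2.681)² · (0.1824 + 0.1476) / 0.0036
  = 7.1878 · 0.3300 / 0.0036
  = 658.88
Adjust for 74% response: 658.88 / 0.74 = 890.38.
Round up → n = 891 per group.

n = 891 per group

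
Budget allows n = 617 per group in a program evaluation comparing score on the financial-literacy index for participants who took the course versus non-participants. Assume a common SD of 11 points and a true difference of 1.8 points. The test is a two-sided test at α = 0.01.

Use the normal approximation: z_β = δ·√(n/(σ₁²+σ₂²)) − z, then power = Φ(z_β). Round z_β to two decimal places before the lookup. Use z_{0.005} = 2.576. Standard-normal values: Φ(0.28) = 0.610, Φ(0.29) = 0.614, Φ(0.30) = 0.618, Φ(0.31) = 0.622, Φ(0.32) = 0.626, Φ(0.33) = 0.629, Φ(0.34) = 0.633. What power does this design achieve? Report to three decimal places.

z_β = δ·√(n/(σ₁²+σ₂²)) − z_{α/2}
    = 1.8 · √(617/242) − 2.576
    = 1.8 · 1.59674 − 2.576
    = 2.8741 − 2.576 = 0.2981 → 0.30
Power = Φ(0.30) = 0.618.

Power ≈ 0.618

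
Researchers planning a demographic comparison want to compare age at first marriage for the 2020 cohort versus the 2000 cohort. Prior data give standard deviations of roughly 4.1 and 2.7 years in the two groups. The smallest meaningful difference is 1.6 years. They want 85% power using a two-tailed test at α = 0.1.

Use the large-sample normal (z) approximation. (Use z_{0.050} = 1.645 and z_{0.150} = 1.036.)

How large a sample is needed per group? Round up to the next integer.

n = (z_{α/2} + z_β)² · (σ₁² + σ₂²) / δ²
  = (1.645 + 1.036)² · (4.1² + 2.7² = 24.1) / 1.6²
  = 7.1878 · 24.1 / 2.56
  = 67.67
Round up → n = 68 per group.

n = 68 per group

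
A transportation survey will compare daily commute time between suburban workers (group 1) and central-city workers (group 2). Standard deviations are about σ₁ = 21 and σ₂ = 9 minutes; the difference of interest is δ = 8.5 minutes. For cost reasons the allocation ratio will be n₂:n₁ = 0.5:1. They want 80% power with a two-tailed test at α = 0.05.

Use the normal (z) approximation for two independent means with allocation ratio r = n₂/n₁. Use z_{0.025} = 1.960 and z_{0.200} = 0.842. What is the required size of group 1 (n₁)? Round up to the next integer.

n₁ = 66

n₁ = (z_{α/2} + z_β)² · (σ₁² + σ₂²/r) / δ²
   = (1.960 + 0.842)² · (21² + 9²/0.5) / 8.5²
   = 7.8512 · (441 + 162) / 72.25
   = 7.8512 · 603 / 72.25
   = 65.53
Round up → n₁ = 66; n₂ = r·n₁ = 0.5 × 66 = 33.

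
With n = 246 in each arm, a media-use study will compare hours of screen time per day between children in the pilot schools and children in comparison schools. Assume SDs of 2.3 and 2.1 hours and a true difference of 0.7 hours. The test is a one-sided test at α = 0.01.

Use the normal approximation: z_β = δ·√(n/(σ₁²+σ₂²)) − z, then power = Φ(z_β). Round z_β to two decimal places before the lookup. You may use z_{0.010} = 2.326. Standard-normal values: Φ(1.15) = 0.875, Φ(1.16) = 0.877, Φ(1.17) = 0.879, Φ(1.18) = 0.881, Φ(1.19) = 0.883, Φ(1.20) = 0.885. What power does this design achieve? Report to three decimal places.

Power ≈ 0.885

z_β = δ·√(n/(σ₁²+σ₂²)) − z_α
    = 0.7 · √(246/9.7) − 2.326
    = 0.7 · 5.03595 − 2.326
    = 3.5252 − 2.326 = 1.1992 → 1.20
Power = Φ(1.20) = 0.885.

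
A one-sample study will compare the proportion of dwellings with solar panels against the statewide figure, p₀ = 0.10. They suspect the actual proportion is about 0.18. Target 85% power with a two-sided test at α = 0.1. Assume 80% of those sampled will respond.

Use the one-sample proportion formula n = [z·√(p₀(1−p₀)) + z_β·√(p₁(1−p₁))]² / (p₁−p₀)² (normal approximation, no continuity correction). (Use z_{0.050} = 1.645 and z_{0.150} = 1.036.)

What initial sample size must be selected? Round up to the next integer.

n = 156

n = [z_{α/2}·√(p₀q₀) + z_β·√(p₁q₁)]² / (p₁ − p₀)²
  = [1.645·√(0.10·0.90) + 1.036·√(0.18·0.82)]² / (0.08)²
  = [1.645·0.3000 + 1.036·0.3842]² / 0.0064
  = [0.8915]² / 0.0064
  = 124.19
Adjust for 80% response: 124.19 / 0.80 = 155.24.
Round up → n = 156.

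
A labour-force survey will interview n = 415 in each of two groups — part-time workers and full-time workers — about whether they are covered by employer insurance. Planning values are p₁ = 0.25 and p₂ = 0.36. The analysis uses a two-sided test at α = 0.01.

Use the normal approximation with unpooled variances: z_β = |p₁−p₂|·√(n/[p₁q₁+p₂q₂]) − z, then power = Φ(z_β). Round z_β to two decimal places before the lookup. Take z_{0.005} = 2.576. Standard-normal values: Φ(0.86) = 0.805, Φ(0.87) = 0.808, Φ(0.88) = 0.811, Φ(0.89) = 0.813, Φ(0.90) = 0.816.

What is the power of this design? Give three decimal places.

Power ≈ 0.813

z_β = |p₁−p₂|·√(n/[p₁q₁+p₂q₂]) − z_{α/2}
    = 0.11 · √(415/0.4179) − 2.576
    = 0.11 · 31.5129 − 2.576
    = 3.4664 − 2.576 = 0.8904 → 0.89
Power = Φ(0.89) = 0.813.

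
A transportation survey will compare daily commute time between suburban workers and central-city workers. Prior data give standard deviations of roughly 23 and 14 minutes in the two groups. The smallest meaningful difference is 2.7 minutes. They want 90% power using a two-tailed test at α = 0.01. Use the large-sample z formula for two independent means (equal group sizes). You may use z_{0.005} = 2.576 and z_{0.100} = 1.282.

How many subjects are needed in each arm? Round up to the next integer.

n = 1481 per group

n = (z_{α/2} + z_β)² · (σ₁² + σ₂²) / δ²
  = (2.576 + 1.282)² · (23² + 14² = 725) / 2.7²
  = 14.8842 · 725 / 7.29
  = 1480.25
Round up → n = 1481 per group.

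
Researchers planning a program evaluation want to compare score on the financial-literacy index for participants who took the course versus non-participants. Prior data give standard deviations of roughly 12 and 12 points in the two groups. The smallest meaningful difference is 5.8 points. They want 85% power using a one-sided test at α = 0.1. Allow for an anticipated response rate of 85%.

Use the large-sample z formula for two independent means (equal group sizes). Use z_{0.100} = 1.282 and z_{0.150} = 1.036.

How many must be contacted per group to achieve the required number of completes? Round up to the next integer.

n = (z_α + z_β)² · (σ₁² + σ₂²) / δ²
  = (1.282 + 1.036)² · (12² + 12² = 288) / 5.8²
  = 5.3731 · 288 / 33.64
  = 46.00
Adjust for 85% response: 46.00 / 0.85 = 54.12.
Round up → n = 55 per group.

n = 55 per group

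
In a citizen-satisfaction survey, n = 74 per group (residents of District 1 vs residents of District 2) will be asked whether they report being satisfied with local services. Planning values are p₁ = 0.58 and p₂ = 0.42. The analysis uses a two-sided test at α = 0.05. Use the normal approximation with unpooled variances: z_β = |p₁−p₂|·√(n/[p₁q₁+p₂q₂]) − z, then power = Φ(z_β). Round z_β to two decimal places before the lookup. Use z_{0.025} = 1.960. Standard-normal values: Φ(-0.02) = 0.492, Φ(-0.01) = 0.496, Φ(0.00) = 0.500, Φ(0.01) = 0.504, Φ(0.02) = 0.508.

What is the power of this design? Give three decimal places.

z_β = |p₁−p₂|·√(n/[p₁q₁+p₂q₂]) − z_{α/2}
    = 0.16 · √(74/0.4872) − 1.960
    = 0.16 · 12.3243 − 1.960
    = 1.9719 − 1.960 = 0.0119 → 0.01
Power = Φ(0.01) = 0.504.

Power ≈ 0.504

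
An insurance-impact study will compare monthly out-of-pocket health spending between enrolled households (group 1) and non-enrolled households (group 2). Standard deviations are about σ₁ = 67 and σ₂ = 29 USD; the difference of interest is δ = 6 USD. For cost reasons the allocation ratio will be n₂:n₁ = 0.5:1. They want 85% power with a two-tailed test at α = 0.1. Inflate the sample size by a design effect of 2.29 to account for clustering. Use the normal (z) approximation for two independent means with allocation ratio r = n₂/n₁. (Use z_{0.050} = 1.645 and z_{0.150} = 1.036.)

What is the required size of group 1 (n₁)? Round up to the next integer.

n₁ = (z_{α/2} + z_β)² · (σ₁² + σ₂²/r) / δ²
   = (1.645 + 1.036)² · (67² + 29²/0.5) / 6²
   = 7.1878 · (4489 + 1682) / 36
   = 7.1878 · 6171 / 36
   = 1232.10
Design effect: 2.29 × 1232.10 = 2821.51.
Round up → n₁ = 2822; n₂ = r·n₁ = 0.5 × 2822 = 1411.

n₁ = 2822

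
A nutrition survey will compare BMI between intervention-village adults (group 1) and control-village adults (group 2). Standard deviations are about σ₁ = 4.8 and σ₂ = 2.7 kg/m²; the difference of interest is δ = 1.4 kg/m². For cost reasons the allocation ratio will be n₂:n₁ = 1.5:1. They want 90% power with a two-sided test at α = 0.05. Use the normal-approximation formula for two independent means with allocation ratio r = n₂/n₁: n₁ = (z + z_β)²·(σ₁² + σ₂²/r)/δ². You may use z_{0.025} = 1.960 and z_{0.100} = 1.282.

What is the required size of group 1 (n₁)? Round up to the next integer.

n₁ = (z_{α/2} + z_β)² · (σ₁² + σ₂²/r) / δ²
   = (1.960 + 1.282)² · (4.8² + 2.7²/1.5) / 1.4²
   = 10.5106 · (23.04 + 4.86) / 1.96
   = 10.5106 · 27.9 / 1.96
   = 149.61
Round up → n₁ = 150; n₂ = r·n₁ = 1.5 × 150 = 225.

n₁ = 150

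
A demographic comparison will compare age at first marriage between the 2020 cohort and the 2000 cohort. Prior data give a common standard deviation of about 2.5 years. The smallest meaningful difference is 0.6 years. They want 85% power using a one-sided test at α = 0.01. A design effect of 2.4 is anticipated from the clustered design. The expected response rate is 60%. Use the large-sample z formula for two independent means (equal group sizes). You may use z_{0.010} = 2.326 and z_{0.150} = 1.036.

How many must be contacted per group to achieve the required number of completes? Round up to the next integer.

n = 1570 per group

n = (z_α + z_β)² · (σ₁² + σ₂²) / δ²
  = (2.326 + 1.036)² · (2·2.5² = 12.5) / 0.6²
  = 11.3030 · 12.5 / 0.36
  = 392.47
Design effect: 2.4 × 392.47 = 941.92.
Adjust for 60% response: 941.92 / 0.60 = 1569.87.
Round up → n = 1570 per group.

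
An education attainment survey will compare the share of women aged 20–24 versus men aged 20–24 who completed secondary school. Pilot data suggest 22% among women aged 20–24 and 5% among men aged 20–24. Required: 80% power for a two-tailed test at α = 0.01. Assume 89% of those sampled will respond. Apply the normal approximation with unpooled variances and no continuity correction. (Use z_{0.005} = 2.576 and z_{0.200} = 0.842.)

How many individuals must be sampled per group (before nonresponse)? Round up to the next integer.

n = 100 per group

n = (z_{α/2} + z_β)² · [p₁(1−p₁) + p₂(1−p₂)] / (p₁ − p₂)²
  = (2.576 + 0.842)² · (0.22·0.78 + 0.05·0.95) / (0.17)²
  = (3.418)² · (0.1716 + 0.0475) / 0.0289
  = 11.6827 · 0.2191 / 0.0289
  = 88.57
Adjust for 89% response: 88.57 / 0.89 = 99.52.
Round up → n = 100 per group.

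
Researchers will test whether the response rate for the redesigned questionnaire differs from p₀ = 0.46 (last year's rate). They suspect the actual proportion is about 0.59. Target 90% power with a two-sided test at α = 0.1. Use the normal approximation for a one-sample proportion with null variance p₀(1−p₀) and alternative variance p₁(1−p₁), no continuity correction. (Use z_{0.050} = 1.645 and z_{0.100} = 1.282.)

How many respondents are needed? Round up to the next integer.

n = [z_{α/2}·√(p₀q₀) + z_β·√(p₁q₁)]² / (p₁ − p₀)²
  = [1.645·√(0.46·0.54) + 1.282·√(0.59·0.41)]² / (0.13)²
  = [1.645·0.4984 + 1.282·0.4918]² / 0.0169
  = [1.4504]² / 0.0169
  = 124.48
Round up → n = 125.

n = 125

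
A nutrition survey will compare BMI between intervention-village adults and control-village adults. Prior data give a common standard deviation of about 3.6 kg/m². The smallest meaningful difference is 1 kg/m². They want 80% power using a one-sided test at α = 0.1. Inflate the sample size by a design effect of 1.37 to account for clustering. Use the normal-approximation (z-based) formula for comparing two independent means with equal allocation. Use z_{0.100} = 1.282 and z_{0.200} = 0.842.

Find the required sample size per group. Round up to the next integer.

n = 161 per group

n = (z_α + z_β)² · (σ₁² + σ₂²) / δ²
  = (1.282 + 0.842)² · (2·3.6² = 25.92) / 1²
  = 4.5114 · 25.92 / 1
  = 116.93
Design effect: 1.37 × 116.93 = 160.20.
Round up → n = 161 per group.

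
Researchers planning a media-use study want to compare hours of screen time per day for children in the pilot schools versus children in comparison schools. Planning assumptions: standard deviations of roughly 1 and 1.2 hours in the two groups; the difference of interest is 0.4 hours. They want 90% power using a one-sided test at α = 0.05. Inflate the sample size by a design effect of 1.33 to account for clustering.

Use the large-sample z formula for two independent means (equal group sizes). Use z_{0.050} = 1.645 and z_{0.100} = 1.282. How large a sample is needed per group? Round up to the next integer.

n = 174 per group

n = (z_α + z_β)² · (σ₁² + σ₂²) / δ²
  = (1.645 + 1.282)² · (1² + 1.2² = 2.44) / 0.4²
  = 8.5673 · 2.44 / 0.16
  = 130.65
Design effect: 1.33 × 130.65 = 173.77.
Round up → n = 174 per group.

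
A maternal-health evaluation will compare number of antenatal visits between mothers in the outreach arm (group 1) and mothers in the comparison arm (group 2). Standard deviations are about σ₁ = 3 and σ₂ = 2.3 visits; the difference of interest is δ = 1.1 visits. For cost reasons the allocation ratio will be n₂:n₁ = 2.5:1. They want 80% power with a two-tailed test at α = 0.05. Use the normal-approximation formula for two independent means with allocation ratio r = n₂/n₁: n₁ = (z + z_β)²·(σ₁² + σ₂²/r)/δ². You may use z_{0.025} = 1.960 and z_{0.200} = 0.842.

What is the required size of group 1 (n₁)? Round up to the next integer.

n₁ = (z_{α/2} + z_β)² · (σ₁² + σ₂²/r) / δ²
   = (1.960 + 0.842)² · (3² + 2.3²/2.5) / 1.1²
   = 7.8512 · (9 + 2.116) / 1.21
   = 7.8512 · 11.116 / 1.21
   = 72.13
Round up → n₁ = 73; n₂ = r·n₁ = 2.5 × 73 = 183.

n₁ = 73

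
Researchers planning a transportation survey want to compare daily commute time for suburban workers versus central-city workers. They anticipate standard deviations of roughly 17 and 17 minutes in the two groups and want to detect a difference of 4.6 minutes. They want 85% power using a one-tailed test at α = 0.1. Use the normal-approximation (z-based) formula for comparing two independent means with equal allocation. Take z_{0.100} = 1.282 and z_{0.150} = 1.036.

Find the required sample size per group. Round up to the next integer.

n = (z_α + z_β)² · (σ₁² + σ₂²) / δ²
  = (1.282 + 1.036)² · (17² + 17² = 578) / 4.6²
  = 5.3731 · 578 / 21.16
  = 146.77
Round up → n = 147 per group.

n = 147 per group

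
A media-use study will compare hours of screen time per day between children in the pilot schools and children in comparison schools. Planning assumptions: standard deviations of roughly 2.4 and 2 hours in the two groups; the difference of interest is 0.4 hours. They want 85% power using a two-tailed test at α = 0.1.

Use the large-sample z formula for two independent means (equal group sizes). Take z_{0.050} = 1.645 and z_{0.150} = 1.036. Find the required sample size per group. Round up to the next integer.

n = 439 per group

n = (z_{α/2} + z_β)² · (σ₁² + σ₂²) / δ²
  = (1.645 + 1.036)² · (2.4² + 2² = 9.76) / 0.4²
  = 7.1878 · 9.76 / 0.16
  = 438.45
Round up → n = 439 per group.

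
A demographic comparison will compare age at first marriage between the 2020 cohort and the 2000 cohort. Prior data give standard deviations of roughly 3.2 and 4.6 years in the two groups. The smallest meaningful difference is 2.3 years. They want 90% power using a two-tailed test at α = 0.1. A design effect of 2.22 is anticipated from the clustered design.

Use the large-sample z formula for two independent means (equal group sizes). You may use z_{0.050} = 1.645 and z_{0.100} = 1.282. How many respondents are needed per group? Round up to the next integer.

n = (z_{α/2} + z_β)² · (σ₁² + σ₂²) / δ²
  = (1.645 + 1.282)² · (3.2² + 4.6² = 31.4) / 2.3²
  = 8.5673 · 31.4 / 5.29
  = 50.85
Design effect: 2.22 × 50.85 = 112.89.
Round up → n = 113 per group.

n = 113 per group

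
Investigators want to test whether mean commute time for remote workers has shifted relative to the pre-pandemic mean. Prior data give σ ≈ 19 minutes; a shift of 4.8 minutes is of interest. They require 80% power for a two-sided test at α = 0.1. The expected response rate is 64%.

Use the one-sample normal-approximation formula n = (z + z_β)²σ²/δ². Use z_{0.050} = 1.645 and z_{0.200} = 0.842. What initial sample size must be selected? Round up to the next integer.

n = (z_{α/2} + z_β)² · σ² / δ²
  = (1.645 + 0.842)² · 19² / 4.8²
  = 6.1852 · 361 / 23.04
  = 96.91
Adjust for 64% response: 96.91 / 0.64 = 151.42.
Round up → n = 152.

n = 152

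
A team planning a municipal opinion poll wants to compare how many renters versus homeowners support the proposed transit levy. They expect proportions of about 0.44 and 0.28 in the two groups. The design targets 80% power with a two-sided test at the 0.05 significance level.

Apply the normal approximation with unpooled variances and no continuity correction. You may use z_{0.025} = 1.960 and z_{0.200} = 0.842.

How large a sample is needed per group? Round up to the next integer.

n = 138 per group

n = (z_{α/2} + z_β)² · [p₁(1−p₁) + p₂(1−p₂)] / (p₁ − p₂)²
  = (1.960 + 0.842)² · (0.44·0.56 + 0.28·0.72) / (0.16)²
  = (2.802)² · (0.2464 + 0.2016) / 0.0256
  = 7.8512 · 0.4480 / 0.0256
  = 137.40
Round up → n = 138 per group.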